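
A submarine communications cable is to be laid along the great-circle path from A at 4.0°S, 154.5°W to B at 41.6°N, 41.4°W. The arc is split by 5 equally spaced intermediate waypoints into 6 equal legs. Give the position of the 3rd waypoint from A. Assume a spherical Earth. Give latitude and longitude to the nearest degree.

≈ 31°N, 110°W

Write both endpoints as unit vectors p₁, p₂ with components (cos φ cos λ, cos φ sin λ, sin φ).
The central angle between the endpoints is δ = arccos(p₁·p₂) ≈ 1.917 rad (109.8°).
Interpolate at f = 3/6 with slerp weights a = sin((1−f)δ)/sin δ ≈ 0.870, b = sin(fδ)/sin δ ≈ 0.870.
p = a·p₁ + b·p₂ ≈ (-0.295, -0.804, 0.517); φ = arcsin(p_z) ≈ 31.12°, λ = atan2(p_y, p_x) ≈ -110.17°.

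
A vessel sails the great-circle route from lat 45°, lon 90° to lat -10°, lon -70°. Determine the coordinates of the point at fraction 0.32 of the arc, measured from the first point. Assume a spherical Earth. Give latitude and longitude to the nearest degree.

≈ lat 67°, lon 11°

Convert each endpoint to a unit vector on the sphere (x = cos φ cos λ, y = cos φ sin λ, z = sin φ).
The central angle between the endpoints is δ = arccos(p₁·p₂) ≈ 2.461 rad (141.0°).
Interpolate at f = 0.32 with slerp weights a = sin((1−f)δ)/sin δ ≈ 1.581, b = sin(fδ)/sin δ ≈ 1.126.
p = a·p₁ + b·p₂ ≈ (0.379, 0.076, 0.922); φ = arcsin(p_z) ≈ 67.25°, λ = atan2(p_y, p_x) ≈ 11.29°.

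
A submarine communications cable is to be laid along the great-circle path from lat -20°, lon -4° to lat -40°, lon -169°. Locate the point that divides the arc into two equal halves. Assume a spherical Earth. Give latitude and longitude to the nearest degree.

≈ lat -74°, lon -49°

Write both endpoints as unit vectors p₁, p₂ with components (cos φ cos λ, cos φ sin λ, sin φ).
The central angle between the endpoints is δ = arccos(p₁·p₂) ≈ 2.066 rad (118.4°).
Interpolate at f = 1/2 with slerp weights a = sin((1−f)δ)/sin δ ≈ 0.976, b = sin(fδ)/sin δ ≈ 0.976.
p = a·p₁ + b·p₂ ≈ (0.181, -0.207, -0.962); φ = arcsin(p_z) ≈ -74.05°, λ = atan2(p_y, p_x) ≈ -48.79°.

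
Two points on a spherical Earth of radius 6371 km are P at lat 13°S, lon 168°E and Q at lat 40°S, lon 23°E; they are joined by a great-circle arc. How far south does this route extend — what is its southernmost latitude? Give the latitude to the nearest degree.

The great circle lies in the plane with unit normal n̂ = (p₁ × p₂)/|p₁ × p₂|.
Here n̂_z ≈ -0.484; the vertex latitude is φ_max = arccos|n̂_z| ≈ 61.0°.
Check via Clairaut: cos φ_max = |cos φ₁| · sin C = cos(13.0°)·sin(150.2°) ≈ 0.484, again giving ≈ 61.0°.

≈ 61°S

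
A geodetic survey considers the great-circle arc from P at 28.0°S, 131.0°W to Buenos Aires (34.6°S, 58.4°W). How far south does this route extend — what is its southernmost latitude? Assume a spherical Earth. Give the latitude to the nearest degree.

≈ 38°S

The great circle lies in the plane with unit normal n̂ = (p₁ × p₂)/|p₁ × p₂|.
Here n̂_z ≈ +0.793; the vertex latitude is φ_max = arccos|n̂_z| ≈ 37.6°.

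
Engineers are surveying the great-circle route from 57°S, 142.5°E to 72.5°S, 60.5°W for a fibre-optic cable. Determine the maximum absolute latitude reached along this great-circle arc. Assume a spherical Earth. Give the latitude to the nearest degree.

The great circle lies in the plane with unit normal n̂ = (p₁ × p₂)/|p₁ × p₂|.
Here n̂_z ≈ +0.084; the vertex latitude is φ_max = arccos|n̂_z| ≈ 85.2°.
Check via Clairaut: cos φ_max = |cos φ₁| · sin C = cos(57.0°)·sin(171.1°) ≈ 0.084, again giving ≈ 85.2°.

≈ 85°S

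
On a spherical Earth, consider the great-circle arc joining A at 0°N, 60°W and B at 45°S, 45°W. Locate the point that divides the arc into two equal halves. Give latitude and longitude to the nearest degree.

Convert each endpoint to a unit vector on the sphere (x = cos φ cos λ, y = cos φ sin λ, z = sin φ).
The central angle between the endpoints is δ = arccos(p₁·p₂) ≈ 0.819 rad (46.9°).
Interpolate at f = 1/2 with slerp weights a = sin((1−f)δ)/sin δ ≈ 0.545, b = sin(fδ)/sin δ ≈ 0.545.
p = a·p₁ + b·p₂ ≈ (0.545, -0.745, -0.385); φ = arcsin(p_z) ≈ -22.67°, λ = atan2(p_y, p_x) ≈ -53.79°.

≈ 23°S, 54°W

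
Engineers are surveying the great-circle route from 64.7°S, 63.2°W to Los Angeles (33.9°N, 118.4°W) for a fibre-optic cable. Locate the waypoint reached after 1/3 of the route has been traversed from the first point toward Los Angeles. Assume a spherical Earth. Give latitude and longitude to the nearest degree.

≈ 34°S, 93°W

Convert each endpoint to a unit vector on the sphere (x = cos φ cos λ, y = cos φ sin λ, z = sin φ).
The central angle between the endpoints is δ = arccos(p₁·p₂) ≈ 1.877 rad (107.6°).
Interpolate at f = 1/3 with slerp weights a = sin((1−f)δ)/sin δ ≈ 0.996, b = sin(fδ)/sin δ ≈ 0.614.
p = a·p₁ + b·p₂ ≈ (-0.051, -0.828, -0.558); φ = arcsin(p_z) ≈ -33.90°, λ = atan2(p_y, p_x) ≈ -93.50°.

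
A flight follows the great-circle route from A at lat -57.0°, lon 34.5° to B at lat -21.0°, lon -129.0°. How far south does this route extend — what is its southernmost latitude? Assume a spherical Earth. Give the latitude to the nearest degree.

The great circle lies in the plane with unit normal n̂ = (p₁ × p₂)/|p₁ × p₂|.
Here n̂_z ≈ -0.147; the vertex latitude is φ_max = arccos|n̂_z| ≈ 81.5°.
Check via Clairaut: cos φ_max = |cos φ₁| · sin C = cos(57.0°)·sin(164.3°) ≈ 0.147, again giving ≈ 81.5°.

≈ -82°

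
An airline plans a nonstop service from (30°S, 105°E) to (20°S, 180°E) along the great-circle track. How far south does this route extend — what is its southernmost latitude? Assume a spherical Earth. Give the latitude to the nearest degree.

The great circle lies in the plane with unit normal n̂ = (p₁ × p₂)/|p₁ × p₂|.
Here n̂_z ≈ +0.850; the vertex latitude is φ_max = arccos|n̂_z| ≈ 31.7°.
Check via Clairaut: cos φ_max = |cos φ₁| · sin C = cos(30.0°)·sin(100.9°) ≈ 0.850, again giving ≈ 31.7°.

≈ 32°S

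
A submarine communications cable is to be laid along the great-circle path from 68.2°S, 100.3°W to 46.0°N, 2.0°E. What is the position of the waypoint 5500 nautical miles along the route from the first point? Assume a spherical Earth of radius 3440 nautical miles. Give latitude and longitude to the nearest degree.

Convert each endpoint to a unit vector on the sphere (x = cos φ cos λ, y = cos φ sin λ, z = sin φ).
The central angle between the endpoints is δ = arccos(p₁·p₂) ≈ 2.379 rad (136.3°). The total great-circle distance is δ·R ≈ 2.379 × 3440 ≈ 8183 nmi, so the target fraction is f = 5500/8183 ≈ 0.672.
Interpolate at f ≈ 0.672 with slerp weights a = sin((1−f)δ)/sin δ ≈ 1.018, b = sin(fδ)/sin δ ≈ 1.447.
p = a·p₁ + b·p₂ ≈ (0.937, -0.337, 0.096); φ = arcsin(p_z) ≈ 5.49°, λ = atan2(p_y, p_x) ≈ -19.77°.

≈ 5°N, 20°W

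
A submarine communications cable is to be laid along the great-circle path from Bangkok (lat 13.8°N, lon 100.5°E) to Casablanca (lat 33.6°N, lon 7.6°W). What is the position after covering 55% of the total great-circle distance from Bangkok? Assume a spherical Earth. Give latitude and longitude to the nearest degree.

≈ lat 38°N, lon 47°E

Write both endpoints as unit vectors p₁, p₂ with components (cos φ cos λ, cos φ sin λ, sin φ).
The central angle between the endpoints is δ = arccos(p₁·p₂) ≈ 1.690 rad (96.9°).
Interpolate at f = 0.55 with slerp weights a = sin((1−f)δ)/sin δ ≈ 0.694, b = sin(fδ)/sin δ ≈ 0.807.
p = a·p₁ + b·p₂ ≈ (0.544, 0.574, 0.612); φ = arcsin(p_z) ≈ 37.76°, λ = atan2(p_y, p_x) ≈ 46.57°.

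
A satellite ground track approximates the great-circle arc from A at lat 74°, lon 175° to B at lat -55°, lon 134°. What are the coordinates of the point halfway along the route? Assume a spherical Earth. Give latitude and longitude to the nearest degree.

≈ lat 10°, lon 147°

The haversine formula gives a central angle δ ≈ 2.302 rad (131.9°) between the endpoints.
Interpolate at f = 1/2 with slerp weights a = sin((1−f)δ)/sin δ ≈ 1.227, b = sin(fδ)/sin δ ≈ 1.227.
p = a·p₁ + b·p₂ ≈ (-0.826, 0.536, 0.174); φ = arcsin(p_z) ≈ 10.05°, λ = atan2(p_y, p_x) ≈ 147.03°.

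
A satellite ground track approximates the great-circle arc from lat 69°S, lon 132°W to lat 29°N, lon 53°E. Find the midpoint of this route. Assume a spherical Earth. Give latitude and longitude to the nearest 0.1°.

≈ lat 40.9°S, lon 56.5°E

Convert each endpoint to a unit vector on the sphere (x = cos φ cos λ, y = cos φ sin λ, z = sin φ).
The central angle between the endpoints is δ = arccos(p₁·p₂) ≈ 2.442 rad (139.9°).
Interpolate at f = 1/2 with slerp weights a = sin((1−f)δ)/sin δ ≈ 1.458, b = sin(fδ)/sin δ ≈ 1.458.
p = a·p₁ + b·p₂ ≈ (0.418, 0.630, -0.654); φ = arcsin(p_z) ≈ -40.87°, λ = atan2(p_y, p_x) ≈ 56.45°.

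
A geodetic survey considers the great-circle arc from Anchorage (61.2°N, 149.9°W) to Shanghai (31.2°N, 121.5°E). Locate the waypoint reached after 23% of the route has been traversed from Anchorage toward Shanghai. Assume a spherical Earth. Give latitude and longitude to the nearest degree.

Convert each endpoint to a unit vector on the sphere (x = cos φ cos λ, y = cos φ sin λ, z = sin φ).
The central angle between the endpoints is δ = arccos(p₁·p₂) ≈ 1.088 rad (62.4°).
Interpolate at f = 0.23 with slerp weights a = sin((1−f)δ)/sin δ ≈ 0.839, b = sin(fδ)/sin δ ≈ 0.280.
p = a·p₁ + b·p₂ ≈ (-0.475, 0.001, 0.880); φ = arcsin(p_z) ≈ 61.66°, λ = atan2(p_y, p_x) ≈ 179.85°.

≈ 62°N, 180°E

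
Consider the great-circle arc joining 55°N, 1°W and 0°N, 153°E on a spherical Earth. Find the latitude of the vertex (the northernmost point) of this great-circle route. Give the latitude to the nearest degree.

≈ 73°N

The great circle lies in the plane with unit normal n̂ = (p₁ × p₂)/|p₁ × p₂|.
Here n̂_z ≈ +0.293; the vertex latitude is φ_max = arccos|n̂_z| ≈ 72.9°.
Check via Clairaut: cos φ_max = |cos φ₁| · sin C = cos(55.0°)·sin(30.8°) ≈ 0.293, again giving ≈ 72.9°.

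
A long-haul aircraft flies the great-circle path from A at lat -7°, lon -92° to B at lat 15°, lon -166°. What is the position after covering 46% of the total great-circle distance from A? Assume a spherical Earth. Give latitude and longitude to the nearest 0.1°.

The haversine formula gives a central angle δ ≈ 1.336 rad (76.5°) between the endpoints.
Interpolate at f = 0.46 with slerp weights a = sin((1−f)δ)/sin δ ≈ 0.679, b = sin(fδ)/sin δ ≈ 0.593.
p = a·p₁ + b·p₂ ≈ (-0.579, -0.812, 0.071); φ = arcsin(p_z) ≈ 4.05°, λ = atan2(p_y, p_x) ≈ -125.49°.

≈ lat 4.1°, lon -125.5°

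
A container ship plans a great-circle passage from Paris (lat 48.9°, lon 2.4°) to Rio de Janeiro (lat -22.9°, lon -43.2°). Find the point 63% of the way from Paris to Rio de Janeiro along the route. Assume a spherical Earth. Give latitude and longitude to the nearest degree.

From cos δ = sin φ₁ sin φ₂ + cos φ₁ cos φ₂ cos Δλ, the central angle is δ ≈ 1.440 rad (82.5°).
Interpolate at f = 0.63 with slerp weights a = sin((1−f)δ)/sin δ ≈ 0.512, b = sin(fδ)/sin δ ≈ 0.795.
p = a·p₁ + b·p₂ ≈ (0.870, -0.487, 0.077); φ = arcsin(p_z) ≈ 4.41°, λ = atan2(p_y, p_x) ≈ -29.23°.

≈ lat 4°, lon -29°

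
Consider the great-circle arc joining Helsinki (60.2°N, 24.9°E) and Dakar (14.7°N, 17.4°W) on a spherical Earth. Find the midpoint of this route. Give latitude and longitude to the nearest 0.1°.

Convert each endpoint to a unit vector on the sphere (x = cos φ cos λ, y = cos φ sin λ, z = sin φ).
The central angle between the endpoints is δ = arccos(p₁·p₂) ≈ 0.957 rad (54.8°).
Interpolate at f = 1/2 with slerp weights a = sin((1−f)δ)/sin δ ≈ 0.563, b = sin(fδ)/sin δ ≈ 0.563.
p = a·p₁ + b·p₂ ≈ (0.774, -0.045, 0.632); φ = arcsin(p_z) ≈ 39.18°, λ = atan2(p_y, p_x) ≈ -3.33°.

≈ 39.2°N, 3.3°W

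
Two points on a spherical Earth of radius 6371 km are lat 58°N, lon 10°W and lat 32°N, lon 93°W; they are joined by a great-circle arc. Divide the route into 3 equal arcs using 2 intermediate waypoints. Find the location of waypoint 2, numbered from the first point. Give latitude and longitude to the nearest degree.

≈ lat 47°N, lon 75°W

The haversine formula gives a central angle δ ≈ 1.042 rad (59.7°) between the endpoints.
Interpolate at f = 2/3 with slerp weights a = sin((1−f)δ)/sin δ ≈ 0.394, b = sin(fδ)/sin δ ≈ 0.741.
p = a·p₁ + b·p₂ ≈ (0.173, -0.664, 0.727); φ = arcsin(p_z) ≈ 46.66°, λ = atan2(p_y, p_x) ≈ -75.41°.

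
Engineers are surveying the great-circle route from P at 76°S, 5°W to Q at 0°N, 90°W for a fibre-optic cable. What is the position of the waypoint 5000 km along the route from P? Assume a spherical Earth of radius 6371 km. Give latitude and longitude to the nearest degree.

≈ 42°S, 77°W

Convert each endpoint to a unit vector on the sphere (x = cos φ cos λ, y = cos φ sin λ, z = sin φ).
The central angle between the endpoints is δ = arccos(p₁·p₂) ≈ 1.550 rad (88.8°). The total great-circle distance is δ·R ≈ 1.550 × 6371 ≈ 9873 km, so the target fraction is f = 5000/9873 ≈ 0.506.
Interpolate at f ≈ 0.506 with slerp weights a = sin((1−f)δ)/sin δ ≈ 0.693, b = sin(fδ)/sin δ ≈ 0.707.
p = a·p₁ + b·p₂ ≈ (0.167, -0.721, -0.672); φ = arcsin(p_z) ≈ -42.23°, λ = atan2(p_y, p_x) ≈ -76.97°.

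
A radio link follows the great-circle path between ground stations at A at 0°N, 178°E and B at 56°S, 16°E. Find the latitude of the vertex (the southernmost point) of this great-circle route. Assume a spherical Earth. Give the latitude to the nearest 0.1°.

The great circle lies in the plane with unit normal n̂ = (p₁ × p₂)/|p₁ × p₂|.
Here n̂_z ≈ -0.204; the vertex latitude is φ_max = arccos|n̂_z| ≈ 78.2°.
Check via Clairaut: cos φ_max = |cos φ₁| · sin C = cos(0.0°)·sin(168.2°) ≈ 0.204, again giving ≈ 78.2°.

≈ 78.2°S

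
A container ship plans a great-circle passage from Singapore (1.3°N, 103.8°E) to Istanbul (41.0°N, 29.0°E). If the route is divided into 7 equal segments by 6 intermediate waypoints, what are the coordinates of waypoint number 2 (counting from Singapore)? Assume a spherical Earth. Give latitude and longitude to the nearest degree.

The haversine formula gives a central angle δ ≈ 1.356 rad (77.7°) between the endpoints.
Interpolate at f = 2/7 with slerp weights a = sin((1−f)δ)/sin δ ≈ 0.844, b = sin(fδ)/sin δ ≈ 0.387.
p = a·p₁ + b·p₂ ≈ (0.054, 0.961, 0.273); φ = arcsin(p_z) ≈ 15.84°, λ = atan2(p_y, p_x) ≈ 86.77°.

≈ 16°N, 87°E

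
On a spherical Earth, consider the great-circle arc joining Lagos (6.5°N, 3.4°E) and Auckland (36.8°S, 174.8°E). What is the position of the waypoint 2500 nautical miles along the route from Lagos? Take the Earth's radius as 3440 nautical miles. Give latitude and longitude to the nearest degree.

Convert each endpoint to a unit vector on the sphere (x = cos φ cos λ, y = cos φ sin λ, z = sin φ).
The central angle between the endpoints is δ = arccos(p₁·p₂) ≈ 2.595 rad (148.7°). The total great-circle distance is δ·R ≈ 2.595 × 3440 ≈ 8928 nmi, so the target fraction is f = 2500/8928 ≈ 0.280.
Interpolate at f ≈ 0.280 with slerp weights a = sin((1−f)δ)/sin δ ≈ 1.840, b = sin(fδ)/sin δ ≈ 1.279.
p = a·p₁ + b·p₂ ≈ (0.805, 0.201, -0.558); φ = arcsin(p_z) ≈ -33.90°, λ = atan2(p_y, p_x) ≈ 14.03°.

≈ (34°S, 14°E)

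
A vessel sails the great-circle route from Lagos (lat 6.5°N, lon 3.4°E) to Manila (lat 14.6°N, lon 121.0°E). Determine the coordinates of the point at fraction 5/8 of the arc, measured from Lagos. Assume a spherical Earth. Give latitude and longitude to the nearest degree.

From cos δ = sin φ₁ sin φ₂ + cos φ₁ cos φ₂ cos Δλ, the central angle is δ ≈ 2.001 rad (114.6°).
Interpolate at f = 5/8 with slerp weights a = sin((1−f)δ)/sin δ ≈ 0.750, b = sin(fδ)/sin δ ≈ 1.044.
p = a·p₁ + b·p₂ ≈ (0.224, 0.910, 0.348); φ = arcsin(p_z) ≈ 20.37°, λ = atan2(p_y, p_x) ≈ 76.20°.

≈ lat 20°N, lon 76°E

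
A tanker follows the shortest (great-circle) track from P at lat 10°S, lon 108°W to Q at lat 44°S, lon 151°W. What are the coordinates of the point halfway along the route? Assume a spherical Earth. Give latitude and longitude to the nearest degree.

Convert each endpoint to a unit vector on the sphere (x = cos φ cos λ, y = cos φ sin λ, z = sin φ).
The central angle between the endpoints is δ = arccos(p₁·p₂) ≈ 0.878 rad (50.3°).
Interpolate at f = 1/2 with slerp weights a = sin((1−f)δ)/sin δ ≈ 0.552, b = sin(fδ)/sin δ ≈ 0.552.
p = a·p₁ + b·p₂ ≈ (-0.516, -0.710, -0.480); φ = arcsin(p_z) ≈ -28.66°, λ = atan2(p_y, p_x) ≈ -125.99°.

≈ lat 29°S, lon 126°W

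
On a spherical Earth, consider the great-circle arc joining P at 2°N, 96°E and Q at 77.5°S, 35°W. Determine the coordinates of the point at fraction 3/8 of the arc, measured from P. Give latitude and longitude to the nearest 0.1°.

≈ 35.0°S, 88.9°E

Write both endpoints as unit vectors p₁, p₂ with components (cos φ cos λ, cos φ sin λ, sin φ).
The central angle between the endpoints is δ = arccos(p₁·p₂) ≈ 1.748 rad (100.1°).
Interpolate at f = 3/8 with slerp weights a = sin((1−f)δ)/sin δ ≈ 0.902, b = sin(fδ)/sin δ ≈ 0.619.
p = a·p₁ + b·p₂ ≈ (0.016, 0.819, -0.573); φ = arcsin(p_z) ≈ -34.96°, λ = atan2(p_y, p_x) ≈ 88.91°.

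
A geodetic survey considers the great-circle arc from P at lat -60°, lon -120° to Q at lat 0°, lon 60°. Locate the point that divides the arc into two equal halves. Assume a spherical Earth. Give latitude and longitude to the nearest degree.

≈ lat -60°, lon 60°

Write both endpoints as unit vectors p₁, p₂ with components (cos φ cos λ, cos φ sin λ, sin φ).
The central angle between the endpoints is δ = arccos(p₁·p₂) ≈ 2.094 rad (120.0°).
Interpolate at f = 1/2 with slerp weights a = sin((1−f)δ)/sin δ ≈ 1.000, b = sin(fδ)/sin δ ≈ 1.000.
p = a·p₁ + b·p₂ ≈ (0.250, 0.433, -0.866); φ = arcsin(p_z) ≈ -60.00°, λ = atan2(p_y, p_x) ≈ 60.00°.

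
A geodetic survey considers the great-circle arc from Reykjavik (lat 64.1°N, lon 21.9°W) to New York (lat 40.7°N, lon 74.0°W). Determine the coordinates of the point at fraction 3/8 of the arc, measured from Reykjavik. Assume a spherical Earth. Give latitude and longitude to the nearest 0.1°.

≈ lat 58.1°N, lon 48.8°W

Write both endpoints as unit vectors p₁, p₂ with components (cos φ cos λ, cos φ sin λ, sin φ).
The central angle between the endpoints is δ = arccos(p₁·p₂) ≈ 0.660 rad (37.8°).
Interpolate at f = 3/8 with slerp weights a = sin((1−f)δ)/sin δ ≈ 0.654, b = sin(fδ)/sin δ ≈ 0.400.
p = a·p₁ + b·p₂ ≈ (0.348, -0.398, 0.849); φ = arcsin(p_z) ≈ 58.08°, λ = atan2(p_y, p_x) ≈ -48.77°.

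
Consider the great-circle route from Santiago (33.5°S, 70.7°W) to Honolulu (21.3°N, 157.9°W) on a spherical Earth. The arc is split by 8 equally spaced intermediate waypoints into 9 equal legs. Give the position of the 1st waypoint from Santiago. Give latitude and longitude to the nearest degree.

Convert each endpoint to a unit vector on the sphere (x = cos φ cos λ, y = cos φ sin λ, z = sin φ).
The central angle between the endpoints is δ = arccos(p₁·p₂) ≈ 1.734 rad (99.4°).
Interpolate at f = 1/9 with slerp weights a = sin((1−f)δ)/sin δ ≈ 1.013, b = sin(fδ)/sin δ ≈ 0.194.
p = a·p₁ + b·p₂ ≈ (0.112, -0.865, -0.489); φ = arcsin(p_z) ≈ -29.25°, λ = atan2(p_y, p_x) ≈ -82.65°.

≈ 29°S, 83°W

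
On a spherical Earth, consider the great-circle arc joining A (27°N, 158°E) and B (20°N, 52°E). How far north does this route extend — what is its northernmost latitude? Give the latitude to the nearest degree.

≈ 36°N

The great circle lies in the plane with unit normal n̂ = (p₁ × p₂)/|p₁ × p₂|.
Here n̂_z ≈ -0.807; the vertex latitude is φ_max = arccos|n̂_z| ≈ 36.2°.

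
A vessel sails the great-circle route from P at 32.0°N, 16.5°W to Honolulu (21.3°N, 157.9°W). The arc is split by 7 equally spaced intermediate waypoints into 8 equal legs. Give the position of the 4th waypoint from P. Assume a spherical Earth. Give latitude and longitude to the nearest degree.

≈ 56°N, 95°W

Convert each endpoint to a unit vector on the sphere (x = cos φ cos λ, y = cos φ sin λ, z = sin φ).
The central angle between the endpoints is δ = arccos(p₁·p₂) ≈ 2.010 rad (115.2°).
Interpolate at f = 4/8 with slerp weights a = sin((1−f)δ)/sin δ ≈ 0.933, b = sin(fδ)/sin δ ≈ 0.933.
p = a·p₁ + b·p₂ ≈ (-0.047, -0.551, 0.833); φ = arcsin(p_z) ≈ 56.40°, λ = atan2(p_y, p_x) ≈ -94.84°.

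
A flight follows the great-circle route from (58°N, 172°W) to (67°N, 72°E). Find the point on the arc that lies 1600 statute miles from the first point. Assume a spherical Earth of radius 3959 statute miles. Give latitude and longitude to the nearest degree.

Write both endpoints as unit vectors p₁, p₂ with components (cos φ cos λ, cos φ sin λ, sin φ).
The central angle between the endpoints is δ = arccos(p₁·p₂) ≈ 0.809 rad (46.4°). The total great-circle distance is δ·R ≈ 0.809 × 3959 ≈ 3205 mi, so the target fraction is f = 1600/3205 ≈ 0.499.
Interpolate at f ≈ 0.499 with slerp weights a = sin((1−f)δ)/sin δ ≈ 0.545, b = sin(fδ)/sin δ ≈ 0.543.
p = a·p₁ + b·p₂ ≈ (-0.220, 0.162, 0.962); φ = arcsin(p_z) ≈ 74.14°, λ = atan2(p_y, p_x) ≈ 143.72°.

≈ (74°N, 144°E)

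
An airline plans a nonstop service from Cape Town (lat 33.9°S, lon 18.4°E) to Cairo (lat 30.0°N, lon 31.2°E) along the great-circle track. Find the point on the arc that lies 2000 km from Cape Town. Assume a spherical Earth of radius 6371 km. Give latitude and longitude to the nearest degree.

≈ lat 16°S, lon 22°E

Convert each endpoint to a unit vector on the sphere (x = cos φ cos λ, y = cos φ sin λ, z = sin φ).
The central angle between the endpoints is δ = arccos(p₁·p₂) ≈ 1.135 rad (65.0°). The total great-circle distance is δ·R ≈ 1.135 × 6371 ≈ 7231 km, so the target fraction is f = 2000/7231 ≈ 0.277.
Interpolate at f ≈ 0.277 with slerp weights a = sin((1−f)δ)/sin δ ≈ 0.807, b = sin(fδ)/sin δ ≈ 0.341.
p = a·p₁ + b·p₂ ≈ (0.888, 0.364, -0.280); φ = arcsin(p_z) ≈ -16.26°, λ = atan2(p_y, p_x) ≈ 22.30°.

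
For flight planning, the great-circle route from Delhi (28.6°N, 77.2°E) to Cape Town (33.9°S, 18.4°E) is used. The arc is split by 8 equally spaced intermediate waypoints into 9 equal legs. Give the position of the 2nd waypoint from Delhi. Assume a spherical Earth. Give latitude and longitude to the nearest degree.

≈ 15°N, 64°E

From cos δ = sin φ₁ sin φ₂ + cos φ₁ cos φ₂ cos Δλ, the central angle is δ ≈ 1.460 rad (83.7°).
Interpolate at f = 2/9 with slerp weights a = sin((1−f)δ)/sin δ ≈ 0.912, b = sin(fδ)/sin δ ≈ 0.321.
p = a·p₁ + b·p₂ ≈ (0.430, 0.865, 0.258); φ = arcsin(p_z) ≈ 14.94°, λ = atan2(p_y, p_x) ≈ 63.57°.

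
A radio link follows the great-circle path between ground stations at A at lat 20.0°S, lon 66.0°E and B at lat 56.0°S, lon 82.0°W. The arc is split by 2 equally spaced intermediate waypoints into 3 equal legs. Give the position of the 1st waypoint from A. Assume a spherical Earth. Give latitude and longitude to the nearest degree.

≈ lat 51°S, lon 51°E

Convert each endpoint to a unit vector on the sphere (x = cos φ cos λ, y = cos φ sin λ, z = sin φ).
The central angle between the endpoints is δ = arccos(p₁·p₂) ≈ 1.734 rad (99.3°).
Interpolate at f = 1/3 with slerp weights a = sin((1−f)δ)/sin δ ≈ 0.927, b = sin(fδ)/sin δ ≈ 0.554.
p = a·p₁ + b·p₂ ≈ (0.398, 0.490, -0.776); φ = arcsin(p_z) ≈ -50.90°, λ = atan2(p_y, p_x) ≈ 50.92°.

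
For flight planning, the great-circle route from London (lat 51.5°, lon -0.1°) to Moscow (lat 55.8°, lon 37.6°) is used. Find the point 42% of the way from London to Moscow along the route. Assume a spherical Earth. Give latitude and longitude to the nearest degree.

≈ lat 55°, lon 15°

Convert each endpoint to a unit vector on the sphere (x = cos φ cos λ, y = cos φ sin λ, z = sin φ).
The central angle between the endpoints is δ = arccos(p₁·p₂) ≈ 0.392 rad (22.5°).
Interpolate at f = 0.42 with slerp weights a = sin((1−f)δ)/sin δ ≈ 0.590, b = sin(fδ)/sin δ ≈ 0.429.
p = a·p₁ + b·p₂ ≈ (0.558, 0.146, 0.817); φ = arcsin(p_z) ≈ 54.74°, λ = atan2(p_y, p_x) ≈ 14.70°.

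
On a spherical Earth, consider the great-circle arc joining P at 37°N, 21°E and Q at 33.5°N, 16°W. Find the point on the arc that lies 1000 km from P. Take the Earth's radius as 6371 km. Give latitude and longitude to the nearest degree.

Convert each endpoint to a unit vector on the sphere (x = cos φ cos λ, y = cos φ sin λ, z = sin φ).
The central angle between the endpoints is δ = arccos(p₁·p₂) ≈ 0.528 rad (30.2°). The total great-circle distance is δ·R ≈ 0.528 × 6371 ≈ 3361 km, so the target fraction is f = 1000/3361 ≈ 0.298.
Interpolate at f ≈ 0.298 with slerp weights a = sin((1−f)δ)/sin δ ≈ 0.719, b = sin(fδ)/sin δ ≈ 0.311.
p = a·p₁ + b·p₂ ≈ (0.785, 0.135, 0.604); φ = arcsin(p_z) ≈ 37.18°, λ = atan2(p_y, p_x) ≈ 9.72°.

≈ 37°N, 10°E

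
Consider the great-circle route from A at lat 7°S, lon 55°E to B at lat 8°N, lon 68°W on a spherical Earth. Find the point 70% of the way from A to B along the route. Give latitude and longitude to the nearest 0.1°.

From cos δ = sin φ₁ sin φ₂ + cos φ₁ cos φ₂ cos Δλ, the central angle is δ ≈ 2.156 rad (123.5°).
Interpolate at f = 0.70 with slerp weights a = sin((1−f)δ)/sin δ ≈ 0.723, b = sin(fδ)/sin δ ≈ 1.197.
p = a·p₁ + b·p₂ ≈ (0.856, -0.512, 0.079); φ = arcsin(p_z) ≈ 4.50°, λ = atan2(p_y, p_x) ≈ -30.87°.

≈ lat 4.5°N, lon 30.9°W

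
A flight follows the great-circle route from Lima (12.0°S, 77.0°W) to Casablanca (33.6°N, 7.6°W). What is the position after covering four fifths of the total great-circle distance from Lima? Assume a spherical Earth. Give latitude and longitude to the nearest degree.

≈ 27°N, 24°W

Write both endpoints as unit vectors p₁, p₂ with components (cos φ cos λ, cos φ sin λ, sin φ).
The central angle between the endpoints is δ = arccos(p₁·p₂) ≈ 1.398 rad (80.1°).
Interpolate at f = 4/5 with slerp weights a = sin((1−f)δ)/sin δ ≈ 0.280, b = sin(fδ)/sin δ ≈ 0.913.
p = a·p₁ + b·p₂ ≈ (0.815, -0.368, 0.447); φ = arcsin(p_z) ≈ 26.55°, λ = atan2(p_y, p_x) ≈ -24.27°.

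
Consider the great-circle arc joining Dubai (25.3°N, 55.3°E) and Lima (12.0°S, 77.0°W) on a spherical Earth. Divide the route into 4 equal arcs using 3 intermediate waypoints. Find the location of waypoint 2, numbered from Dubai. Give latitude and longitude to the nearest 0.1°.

Convert each endpoint to a unit vector on the sphere (x = cos φ cos λ, y = cos φ sin λ, z = sin φ).
The central angle between the endpoints is δ = arccos(p₁·p₂) ≈ 2.324 rad (133.2°).
Interpolate at f = 2/4 with slerp weights a = sin((1−f)δ)/sin δ ≈ 1.258, b = sin(fδ)/sin δ ≈ 1.258.
p = a·p₁ + b·p₂ ≈ (0.924, -0.264, 0.276); φ = arcsin(p_z) ≈ 16.02°, λ = atan2(p_y, p_x) ≈ -15.94°.

≈ 16.0°N, 15.9°W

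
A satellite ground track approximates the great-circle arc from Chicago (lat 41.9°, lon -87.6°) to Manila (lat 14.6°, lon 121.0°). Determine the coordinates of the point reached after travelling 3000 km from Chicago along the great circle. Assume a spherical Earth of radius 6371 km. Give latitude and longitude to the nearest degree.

Write both endpoints as unit vectors p₁, p₂ with components (cos φ cos λ, cos φ sin λ, sin φ).
The central angle between the endpoints is δ = arccos(p₁·p₂) ≈ 2.053 rad (117.6°). The total great-circle distance is δ·R ≈ 2.053 × 6371 ≈ 13082 km, so the target fraction is f = 3000/13082 ≈ 0.229.
Interpolate at f ≈ 0.229 with slerp weights a = sin((1−f)δ)/sin δ ≈ 1.129, b = sin(fδ)/sin δ ≈ 0.512.
p = a·p₁ + b·p₂ ≈ (-0.220, -0.415, 0.883); φ = arcsin(p_z) ≈ 62.00°, λ = atan2(p_y, p_x) ≈ -117.96°.

≈ lat 62°, lon -118°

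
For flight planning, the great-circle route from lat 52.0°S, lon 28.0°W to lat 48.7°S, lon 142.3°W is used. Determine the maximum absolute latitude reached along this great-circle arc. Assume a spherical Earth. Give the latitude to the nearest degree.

≈ 66°S

The great circle lies in the plane with unit normal n̂ = (p₁ × p₂)/|p₁ × p₂|.
Here n̂_z ≈ -0.409; the vertex latitude is φ_max = arccos|n̂_z| ≈ 65.9°.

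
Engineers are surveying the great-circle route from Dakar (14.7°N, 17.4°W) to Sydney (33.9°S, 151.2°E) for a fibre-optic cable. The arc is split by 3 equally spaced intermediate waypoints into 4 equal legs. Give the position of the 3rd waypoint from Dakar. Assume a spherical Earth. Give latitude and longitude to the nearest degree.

Write both endpoints as unit vectors p₁, p₂ with components (cos φ cos λ, cos φ sin λ, sin φ).
The central angle between the endpoints is δ = arccos(p₁·p₂) ≈ 2.761 rad (158.2°).
Interpolate at f = 3/4 with slerp weights a = sin((1−f)δ)/sin δ ≈ 1.715, b = sin(fδ)/sin δ ≈ 2.364.
p = a·p₁ + b·p₂ ≈ (-0.136, 0.449, -0.883); φ = arcsin(p_z) ≈ -62.02°, λ = atan2(p_y, p_x) ≈ 106.86°.

≈ 62°S, 107°E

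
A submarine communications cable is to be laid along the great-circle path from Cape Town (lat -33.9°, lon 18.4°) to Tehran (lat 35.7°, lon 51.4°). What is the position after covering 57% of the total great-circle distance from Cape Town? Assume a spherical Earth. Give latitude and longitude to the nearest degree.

≈ lat 6°, lon 37°

Write both endpoints as unit vectors p₁, p₂ with components (cos φ cos λ, cos φ sin λ, sin φ).
The central angle between the endpoints is δ = arccos(p₁·p₂) ≈ 1.329 rad (76.1°).
Interpolate at f = 0.57 with slerp weights a = sin((1−f)δ)/sin δ ≈ 0.557, b = sin(fδ)/sin δ ≈ 0.708.
p = a·p₁ + b·p₂ ≈ (0.797, 0.595, 0.102); φ = arcsin(p_z) ≈ 5.87°, λ = atan2(p_y, p_x) ≈ 36.74°.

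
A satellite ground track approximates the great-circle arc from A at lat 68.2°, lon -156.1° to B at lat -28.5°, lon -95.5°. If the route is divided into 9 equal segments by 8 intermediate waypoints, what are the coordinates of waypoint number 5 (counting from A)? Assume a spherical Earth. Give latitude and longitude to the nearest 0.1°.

≈ lat 16.5°, lon -110.5°

Convert each endpoint to a unit vector on the sphere (x = cos φ cos λ, y = cos φ sin λ, z = sin φ).
The central angle between the endpoints is δ = arccos(p₁·p₂) ≈ 1.858 rad (106.4°).
Interpolate at f = 5/9 with slerp weights a = sin((1−f)δ)/sin δ ≈ 0.766, b = sin(fδ)/sin δ ≈ 0.895.
p = a·p₁ + b·p₂ ≈ (-0.336, -0.898, 0.284); φ = arcsin(p_z) ≈ 16.53°, λ = atan2(p_y, p_x) ≈ -110.49°.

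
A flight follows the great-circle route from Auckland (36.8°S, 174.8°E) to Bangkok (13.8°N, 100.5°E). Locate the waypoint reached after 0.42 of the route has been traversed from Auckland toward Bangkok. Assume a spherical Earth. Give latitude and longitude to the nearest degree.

≈ 19°S, 139°E

Write both endpoints as unit vectors p₁, p₂ with components (cos φ cos λ, cos φ sin λ, sin φ).
The central angle between the endpoints is δ = arccos(p₁·p₂) ≈ 1.503 rad (86.1°).
Interpolate at f = 0.42 with slerp weights a = sin((1−f)δ)/sin δ ≈ 0.767, b = sin(fδ)/sin δ ≈ 0.592.
p = a·p₁ + b·p₂ ≈ (-0.717, 0.621, -0.319); φ = arcsin(p_z) ≈ -18.57°, λ = atan2(p_y, p_x) ≈ 139.11°.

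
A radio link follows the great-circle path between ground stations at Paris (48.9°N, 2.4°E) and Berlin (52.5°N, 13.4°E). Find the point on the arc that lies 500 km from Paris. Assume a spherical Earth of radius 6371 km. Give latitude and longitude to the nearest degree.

The haversine formula gives a central angle δ ≈ 0.137 rad (7.8°) between the endpoints. The total great-circle distance is δ·R ≈ 0.137 × 6371 ≈ 871 km, so the target fraction is f = 500/871 ≈ 0.574.
Interpolate at f ≈ 0.574 with slerp weights a = sin((1−f)δ)/sin δ ≈ 0.427, b = sin(fδ)/sin δ ≈ 0.575.
p = a·p₁ + b·p₂ ≈ (0.621, 0.093, 0.778); φ = arcsin(p_z) ≈ 51.09°, λ = atan2(p_y, p_x) ≈ 8.51°.

≈ 51°N, 9°E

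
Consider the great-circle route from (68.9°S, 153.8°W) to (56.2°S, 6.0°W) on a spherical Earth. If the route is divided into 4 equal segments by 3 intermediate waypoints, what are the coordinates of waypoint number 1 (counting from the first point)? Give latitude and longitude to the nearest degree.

Write both endpoints as unit vectors p₁, p₂ with components (cos φ cos λ, cos φ sin λ, sin φ).
The central angle between the endpoints is δ = arccos(p₁·p₂) ≈ 0.920 rad (52.7°).
Interpolate at f = 1/4 with slerp weights a = sin((1−f)δ)/sin δ ≈ 0.800, b = sin(fδ)/sin δ ≈ 0.287.
p = a·p₁ + b·p₂ ≈ (-0.100, -0.144, -0.985); φ = arcsin(p_z) ≈ -79.91°, λ = atan2(p_y, p_x) ≈ -124.78°.

≈ (80°S, 125°W)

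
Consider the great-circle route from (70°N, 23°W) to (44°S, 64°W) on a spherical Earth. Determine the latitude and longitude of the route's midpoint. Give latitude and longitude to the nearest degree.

≈ (14°N, 51°W)

The haversine formula gives a central angle δ ≈ 2.057 rad (117.8°) between the endpoints.
Interpolate at f = 1/2 with slerp weights a = sin((1−f)δ)/sin δ ≈ 0.969, b = sin(fδ)/sin δ ≈ 0.969.
p = a·p₁ + b·p₂ ≈ (0.610, -0.756, 0.237); φ = arcsin(p_z) ≈ 13.73°, λ = atan2(p_y, p_x) ≈ -51.07°.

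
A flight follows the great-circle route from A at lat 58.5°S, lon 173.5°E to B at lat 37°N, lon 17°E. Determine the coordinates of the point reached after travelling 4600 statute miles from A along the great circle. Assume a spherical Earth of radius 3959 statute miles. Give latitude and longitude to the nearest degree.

Convert each endpoint to a unit vector on the sphere (x = cos φ cos λ, y = cos φ sin λ, z = sin φ).
The central angle between the endpoints is δ = arccos(p₁·p₂) ≈ 2.681 rad (153.6°). The total great-circle distance is δ·R ≈ 2.681 × 3959 ≈ 10614 mi, so the target fraction is f = 4600/10614 ≈ 0.433.
Interpolate at f ≈ 0.433 with slerp weights a = sin((1−f)δ)/sin δ ≈ 2.247, b = sin(fδ)/sin δ ≈ 2.065.
p = a·p₁ + b·p₂ ≈ (0.410, 0.615, -0.673); φ = arcsin(p_z) ≈ -42.33°, λ = atan2(p_y, p_x) ≈ 56.29°.

≈ lat 42°S, lon 56°E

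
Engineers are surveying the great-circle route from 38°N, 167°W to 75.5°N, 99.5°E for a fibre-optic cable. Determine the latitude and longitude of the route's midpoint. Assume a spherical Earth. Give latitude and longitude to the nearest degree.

Convert each endpoint to a unit vector on the sphere (x = cos φ cos λ, y = cos φ sin λ, z = sin φ).
The central angle between the endpoints is δ = arccos(p₁·p₂) ≈ 0.947 rad (54.3°).
Interpolate at f = 1/2 with slerp weights a = sin((1−f)δ)/sin δ ≈ 0.562, b = sin(fδ)/sin δ ≈ 0.562.
p = a·p₁ + b·p₂ ≈ (-0.455, 0.039, 0.890); φ = arcsin(p_z) ≈ 62.85°, λ = atan2(p_y, p_x) ≈ 175.08°.

≈ 63°N, 175°E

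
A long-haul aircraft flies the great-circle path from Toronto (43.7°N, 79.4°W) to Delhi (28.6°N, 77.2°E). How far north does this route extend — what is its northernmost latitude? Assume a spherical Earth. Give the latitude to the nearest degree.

≈ 75°N

The great circle lies in the plane with unit normal n̂ = (p₁ × p₂)/|p₁ × p₂|.
Here n̂_z ≈ +0.260; the vertex latitude is φ_max = arccos|n̂_z| ≈ 74.9°.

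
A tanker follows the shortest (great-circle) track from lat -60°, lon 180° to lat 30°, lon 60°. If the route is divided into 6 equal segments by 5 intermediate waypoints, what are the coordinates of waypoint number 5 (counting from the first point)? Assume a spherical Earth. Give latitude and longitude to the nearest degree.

From cos δ = sin φ₁ sin φ₂ + cos φ₁ cos φ₂ cos Δλ, the central angle is δ ≈ 2.278 rad (130.5°).
Interpolate at f = 5/6 with slerp weights a = sin((1−f)δ)/sin δ ≈ 0.487, b = sin(fδ)/sin δ ≈ 1.245.
p = a·p₁ + b·p₂ ≈ (0.296, 0.934, 0.201); φ = arcsin(p_z) ≈ 11.57°, λ = atan2(p_y, p_x) ≈ 72.44°.

≈ lat 12°, lon 72°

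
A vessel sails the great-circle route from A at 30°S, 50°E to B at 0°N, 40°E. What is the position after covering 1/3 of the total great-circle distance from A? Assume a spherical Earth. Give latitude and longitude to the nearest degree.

From cos δ = sin φ₁ sin φ₂ + cos φ₁ cos φ₂ cos Δλ, the central angle is δ ≈ 0.549 rad (31.5°).
Interpolate at f = 1/3 with slerp weights a = sin((1−f)δ)/sin δ ≈ 0.686, b = sin(fδ)/sin δ ≈ 0.349.
p = a·p₁ + b·p₂ ≈ (0.649, 0.679, -0.343); φ = arcsin(p_z) ≈ -20.05°, λ = atan2(p_y, p_x) ≈ 46.30°.

≈ 20°S, 46°E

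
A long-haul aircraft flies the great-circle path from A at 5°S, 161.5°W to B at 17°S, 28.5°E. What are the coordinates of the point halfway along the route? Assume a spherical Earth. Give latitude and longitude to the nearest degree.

Convert each endpoint to a unit vector on the sphere (x = cos φ cos λ, y = cos φ sin λ, z = sin φ).
The central angle between the endpoints is δ = arccos(p₁·p₂) ≈ 2.721 rad (155.9°).
Interpolate at f = 1/2 with slerp weights a = sin((1−f)δ)/sin δ ≈ 2.393, b = sin(fδ)/sin δ ≈ 2.393.
p = a·p₁ + b·p₂ ≈ (-0.250, 0.336, -0.908); φ = arcsin(p_z) ≈ -65.28°, λ = atan2(p_y, p_x) ≈ 126.64°.

≈ 65°S, 127°E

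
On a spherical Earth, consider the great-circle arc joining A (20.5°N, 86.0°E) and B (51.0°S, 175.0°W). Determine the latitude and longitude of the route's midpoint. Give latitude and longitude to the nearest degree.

Convert each endpoint to a unit vector on the sphere (x = cos φ cos λ, y = cos φ sin λ, z = sin φ).
The central angle between the endpoints is δ = arccos(p₁·p₂) ≈ 1.944 rad (111.4°).
Interpolate at f = 1/2 with slerp weights a = sin((1−f)δ)/sin δ ≈ 0.887, b = sin(fδ)/sin δ ≈ 0.887.
p = a·p₁ + b·p₂ ≈ (-0.498, 0.780, -0.379); φ = arcsin(p_z) ≈ -22.25°, λ = atan2(p_y, p_x) ≈ 122.56°.

≈ (22°S, 123°E)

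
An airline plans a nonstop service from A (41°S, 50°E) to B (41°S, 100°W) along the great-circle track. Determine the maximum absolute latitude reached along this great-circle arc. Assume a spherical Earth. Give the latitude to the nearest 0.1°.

The great circle lies in the plane with unit normal n̂ = (p₁ × p₂)/|p₁ × p₂|.
Here n̂_z ≈ -0.285; the vertex latitude is φ_max = arccos|n̂_z| ≈ 73.4°.
Check via Clairaut: cos φ_max = |cos φ₁| · sin C = cos(41.0°)·sin(157.8°) ≈ 0.285, again giving ≈ 73.4°.

≈ 73.4°S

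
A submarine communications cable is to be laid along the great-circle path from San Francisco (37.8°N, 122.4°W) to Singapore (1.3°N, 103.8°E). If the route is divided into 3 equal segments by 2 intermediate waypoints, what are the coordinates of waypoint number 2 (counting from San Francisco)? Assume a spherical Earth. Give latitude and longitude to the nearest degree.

Convert each endpoint to a unit vector on the sphere (x = cos φ cos λ, y = cos φ sin λ, z = sin φ).
The central angle between the endpoints is δ = arccos(p₁·p₂) ≈ 2.133 rad (122.2°).
Interpolate at f = 2/3 with slerp weights a = sin((1−f)δ)/sin δ ≈ 0.771, b = sin(fδ)/sin δ ≈ 1.169.
p = a·p₁ + b·p₂ ≈ (-0.605, 0.620, 0.499); φ = arcsin(p_z) ≈ 29.94°, λ = atan2(p_y, p_x) ≈ 134.30°.

≈ (30°N, 134°E)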